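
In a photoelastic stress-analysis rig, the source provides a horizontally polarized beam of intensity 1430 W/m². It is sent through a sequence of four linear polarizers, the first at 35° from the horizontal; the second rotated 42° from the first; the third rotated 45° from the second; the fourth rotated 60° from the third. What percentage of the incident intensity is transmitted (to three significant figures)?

≈ 4.63%

I₁ = 1430 W/m² · cos²(35°) = 959.5 W/m².
I₂ = I₁ · cos²(42°) = 959.5 · 0.5523 = 529.9 W/m².
I₃ = I₂ · cos²(45°) = 529.9 · 0.5 = 265 W/m².
I₄ = I₃ · cos²(60°) = 265 · 0.25 = 66.24 W/m².
That is 4.632% of the incident intensity.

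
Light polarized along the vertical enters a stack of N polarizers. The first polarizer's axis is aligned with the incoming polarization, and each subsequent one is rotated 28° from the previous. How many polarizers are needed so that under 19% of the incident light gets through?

First polarizer is aligned with the polarization: full transmission.
Each further stage multiplies by cos²(28°) = 0.7796.
After N polarizers: T = 0.7796^(N−1). Require T < 0.19 ⇒ N−1 > ln(0.19)/ln(0.7796) = 6.67, so N−1 ≥ 7 and N = 8.
Check: N=8 gives T = 0.175 < 0.19; N=7 gives T = 0.2245.

N = 8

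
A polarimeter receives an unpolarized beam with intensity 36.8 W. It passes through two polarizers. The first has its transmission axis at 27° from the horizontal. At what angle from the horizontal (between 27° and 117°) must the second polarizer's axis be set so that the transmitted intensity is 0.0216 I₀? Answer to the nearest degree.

Unpolarized light through the first polarizer → I₁ = ½ I₀, now polarized at 27°.
Need I₂/I₀ = 0.0216, so cos²(θ − 27°) = 0.0216 / 0.5 = 0.0432.
θ − 27° = arccos(√0.0432) = 78.0°, giving θ ≈ 27 + 78.0 = 105.0°.

θ ≈ 105°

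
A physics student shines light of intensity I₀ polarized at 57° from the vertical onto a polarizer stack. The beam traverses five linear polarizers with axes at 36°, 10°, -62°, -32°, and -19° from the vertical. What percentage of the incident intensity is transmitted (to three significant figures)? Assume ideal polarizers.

I₁ = I₀ cos²(36° − 57°) = I₀ cos²(21°) = 0.8716 I₀.
I₂ = I₁ cos²(10° − 36°) = 0.8716 I₀ · cos²(26°) = 0.7041 I₀.
I₃ = I₂ cos²(-62° − 10°) = 0.7041 I₀ · cos²(72°) = 0.06723 I₀.
I₄ = I₃ cos²(-32° + 62°) = 0.06723 I₀ · cos²(30°) = 0.05043 I₀.
I₅ = I₄ cos²(-19° + 32°) = 0.05043 I₀ · cos²(13°) = 0.04787 I₀.
That is 4.787% of the incident intensity.

≈ 4.79%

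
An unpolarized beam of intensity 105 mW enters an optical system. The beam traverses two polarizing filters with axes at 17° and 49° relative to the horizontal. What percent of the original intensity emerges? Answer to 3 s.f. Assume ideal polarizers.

≈ 36.0%

Unpolarized light through the first polarizer → I₁ = 105 mW/2 = 52.5 mW, polarized at 17°.
I₂ = I₁ · cos²(32°) = 52.5 · 0.7192 = 37.76 mW.
That is 35.96% of the incident intensity.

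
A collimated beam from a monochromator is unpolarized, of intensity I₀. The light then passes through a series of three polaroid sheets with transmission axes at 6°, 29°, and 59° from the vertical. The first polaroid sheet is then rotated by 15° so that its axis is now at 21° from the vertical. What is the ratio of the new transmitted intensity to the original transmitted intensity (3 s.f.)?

Before rotation:
Unpolarized light through the first polarizer → I₁ = ½ I₀, now polarized at 6°.
I₂ = I₁ cos²(29° − 6°) = 0.5 I₀ · cos²(23°) = 0.4237 I₀.
I₃ = I₂ cos²(59° − 29°) = 0.4237 I₀ · cos²(30°) = 0.3177 I₀.
After rotation:
Unpolarized light through the first polarizer → I₁ = ½ I₀, now polarized at 21°.
I₂ = I₁ cos²(29° − 21°) = 0.5 I₀ · cos²(8°) = 0.4903 I₀.
I₃ = I₂ cos²(59° − 29°) = 0.4903 I₀ · cos²(30°) = 0.3677 I₀.
Ratio = 0.3677 / 0.3177 = 1.157.

I_new/I_old ≈ 1.16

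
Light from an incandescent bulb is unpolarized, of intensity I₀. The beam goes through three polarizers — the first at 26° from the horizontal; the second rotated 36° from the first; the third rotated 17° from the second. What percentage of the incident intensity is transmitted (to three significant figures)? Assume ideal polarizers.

≈ 29.9%

Unpolarized light through the first polarizer → I₁ = ½ I₀, now polarized at 26°.
I₂ = I₁ cos²(36°) = 0.5 · 0.6545 I₀ = 0.3273 I₀.
I₃ = I₂ cos²(17°) = 0.3273 · 0.9145 I₀ = 0.2993 I₀.
That is 29.93% of the incident intensity.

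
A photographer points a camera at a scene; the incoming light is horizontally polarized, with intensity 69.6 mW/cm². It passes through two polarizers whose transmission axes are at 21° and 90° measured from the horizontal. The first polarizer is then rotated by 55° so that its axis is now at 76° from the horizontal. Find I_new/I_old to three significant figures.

I_new/I_old ≈ 0.492

Before rotation:
I₁ = I₀ cos²(21° − 0°) = I₀ cos²(21°) = 0.8716 I₀.
I₂ = I₁ cos²(90° − 21°) = 0.8716 I₀ · cos²(69°) = 0.1119 I₀.
After rotation:
I₁ = I₀ cos²(76° − 0°) = I₀ cos²(76°) = 0.05853 I₀.
I₂ = I₁ cos²(90° − 76°) = 0.05853 I₀ · cos²(14°) = 0.0551 I₀.
Ratio = 0.0551 / 0.1119 = 0.4923.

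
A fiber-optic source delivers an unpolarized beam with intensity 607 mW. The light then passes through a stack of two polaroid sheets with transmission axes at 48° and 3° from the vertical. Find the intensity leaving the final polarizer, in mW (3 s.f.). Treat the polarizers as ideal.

I ≈ 152 mW

Unpolarized light through the first polarizer → I₁ = 607 mW/2 = 303.5 mW, polarized at 48°.
I₂ = I₁ · cos²(45°) = 303.5 · 0.5 = 151.8 mW.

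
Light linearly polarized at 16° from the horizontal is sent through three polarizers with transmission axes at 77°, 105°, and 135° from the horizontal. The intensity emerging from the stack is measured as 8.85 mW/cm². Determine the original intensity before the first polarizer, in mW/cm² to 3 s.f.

I₀ ≈ 64.4 mW/cm²

By Malus's law, I₁ = I₀ cos²(77° − 16°) = I₀ cos²(61°) = 0.235 I₀.
I₂ = I₁ cos²(105° − 77°) = 0.235 I₀ · cos²(28°) = 0.1832 I₀.
I₃ = I₂ cos²(135° − 105°) = 0.1832 I₀ · cos²(30°) = 0.1374 I₀.
So 8.85 mW/cm² = 0.1374 I₀, giving I₀ = 8.85/0.1374 = 64.4 mW/cm².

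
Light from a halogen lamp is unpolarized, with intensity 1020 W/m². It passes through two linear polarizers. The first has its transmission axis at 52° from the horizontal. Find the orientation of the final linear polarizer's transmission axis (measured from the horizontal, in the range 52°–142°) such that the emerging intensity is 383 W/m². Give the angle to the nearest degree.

Unpolarized light through the first polarizer → I₁ = ½ I₀, now polarized at 52°.
Target fraction: 383 / 1020 W/m² = 0.3755 of I₀.
Need I₂/I₀ = 0.3755, so cos²(θ − 52°) = 0.3755 / 0.5 = 0.751.
θ − 52° = arccos(√0.751) = 29.9°, giving θ ≈ 52 + 29.9 = 81.9°.

θ ≈ 82°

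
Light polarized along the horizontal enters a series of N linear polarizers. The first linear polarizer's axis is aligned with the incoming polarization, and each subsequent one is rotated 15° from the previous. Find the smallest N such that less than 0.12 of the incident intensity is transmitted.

First polarizer is aligned with the polarization: full transmission.
Each further stage multiplies by cos²(15°) = 0.933.
After N polarizers: T = 0.933^(N−1). Require T < 0.12 ⇒ N−1 > ln(0.12)/ln(0.933) = 30.58, so N−1 ≥ 31 and N = 32.
Check: N=32 gives T = 0.1166 < 0.12; N=31 gives T = 0.1249.

N = 32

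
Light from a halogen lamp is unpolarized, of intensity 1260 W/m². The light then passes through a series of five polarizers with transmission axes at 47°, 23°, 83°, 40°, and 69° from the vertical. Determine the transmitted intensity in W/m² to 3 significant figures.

I ≈ 53.8 W/m²

Unpolarized light through the first polarizer → I₁ = 1260 W/m²/2 = 630 W/m², polarized at 47°.
I₂ = I₁ · cos²(24°) = 630 · 0.8346 = 525.8 W/m².
I₃ = I₂ · cos²(60°) = 525.8 · 0.25 = 131.4 W/m².
I₄ = I₃ · cos²(43°) = 131.4 · 0.5349 = 70.31 W/m².
I₅ = I₄ · cos²(29°) = 70.31 · 0.765 = 53.78 W/m².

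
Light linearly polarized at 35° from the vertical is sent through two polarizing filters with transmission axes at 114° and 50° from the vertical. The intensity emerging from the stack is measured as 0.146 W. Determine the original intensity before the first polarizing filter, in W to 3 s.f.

By Malus's law, I₁ = I₀ cos²(114° − 35°) = I₀ cos²(79°) = 0.03641 I₀.
I₂ = I₁ cos²(50° − 114°) = 0.03641 I₀ · cos²(64°) = 0.006997 I₀.
So 0.146 W = 0.006997 I₀, giving I₀ = 0.146/0.006997 = 20.87 W.

I₀ ≈ 20.9 W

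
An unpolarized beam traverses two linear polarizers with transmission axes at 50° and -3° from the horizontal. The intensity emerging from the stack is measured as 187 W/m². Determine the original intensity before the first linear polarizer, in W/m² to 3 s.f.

Unpolarized light through the first polarizer → I₁ = ½ I₀, now polarized at 50°.
I₂ = I₁ cos²(-3° − 50°) = 0.5 I₀ · cos²(53°) = 0.1811 I₀.
So 187 W/m² = 0.1811 I₀, giving I₀ = 187/0.1811 = 1033 W/m².

I₀ ≈ 1030 W/m²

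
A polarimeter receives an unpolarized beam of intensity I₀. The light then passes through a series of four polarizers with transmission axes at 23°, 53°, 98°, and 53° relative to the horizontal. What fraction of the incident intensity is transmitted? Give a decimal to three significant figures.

≈ 0.0938 I₀

Unpolarized light through the first polarizer → I₁ = ½ I₀, now polarized at 23°.
I₂ = I₁ cos²(53° − 23°) = 0.5 I₀ · cos²(30°) = 0.375 I₀.
I₃ = I₂ cos²(98° − 53°) = 0.375 I₀ · cos²(45°) = 0.1875 I₀.
I₄ = I₃ cos²(53° − 98°) = 0.1875 I₀ · cos²(45°) = 0.09375 I₀.
Transmitted fraction = 0.09375.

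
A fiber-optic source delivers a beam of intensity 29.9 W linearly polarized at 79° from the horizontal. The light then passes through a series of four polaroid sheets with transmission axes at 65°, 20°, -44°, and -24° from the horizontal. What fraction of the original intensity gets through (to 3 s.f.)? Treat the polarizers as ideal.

I/I₀ ≈ 0.0799

I₁ = 29.9 W · cos²(14°) = 28.15 W.
I₂ = I₁ · cos²(45°) = 28.15 · 0.5 = 14.08 W.
I₃ = I₂ · cos²(64°) = 14.08 · 0.1922 = 2.705 W.
I₄ = I₃ · cos²(20°) = 2.705 · 0.883 = 2.388 W.
Transmitted fraction = 0.07988.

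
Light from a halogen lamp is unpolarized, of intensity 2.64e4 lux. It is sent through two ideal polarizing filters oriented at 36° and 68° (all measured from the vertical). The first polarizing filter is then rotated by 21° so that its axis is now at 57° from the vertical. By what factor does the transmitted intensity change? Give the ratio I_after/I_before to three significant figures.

Before rotation:
Unpolarized light through the first polarizer → I₁ = ½ I₀, now polarized at 36°.
I₂ = I₁ cos²(68° − 36°) = 0.5 I₀ · cos²(32°) = 0.3596 I₀.
After rotation:
Unpolarized light through the first polarizer → I₁ = ½ I₀, now polarized at 57°.
I₂ = I₁ cos²(68° − 57°) = 0.5 I₀ · cos²(11°) = 0.4818 I₀.
Ratio = 0.4818 / 0.3596 = 1.34.

I_new/I_old ≈ 1.34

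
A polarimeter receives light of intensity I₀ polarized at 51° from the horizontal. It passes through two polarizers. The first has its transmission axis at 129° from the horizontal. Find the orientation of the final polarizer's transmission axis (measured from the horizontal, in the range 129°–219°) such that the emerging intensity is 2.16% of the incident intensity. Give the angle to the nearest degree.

I₁ = I₀ cos²(129° − 51°) = I₀ cos²(78°) = 0.04323 I₀.
Need I₂/I₀ = 0.0216, so cos²(θ − 129°) = 0.0216 / 0.04323 = 0.4997.
θ − 129° = arccos(√0.4997) = 45.0°, giving θ ≈ 129 + 45.0 = 174.0°.

θ ≈ 174°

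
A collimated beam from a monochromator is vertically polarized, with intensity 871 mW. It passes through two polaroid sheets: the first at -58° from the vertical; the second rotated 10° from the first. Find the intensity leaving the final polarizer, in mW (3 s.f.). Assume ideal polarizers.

I ≈ 237 mW

By Malus's law, I₁ = 871 mW · cos²(58°) = 244.6 mW.
I₂ = I₁ · cos²(10°) = 244.6 · 0.9698 = 237.2 mW.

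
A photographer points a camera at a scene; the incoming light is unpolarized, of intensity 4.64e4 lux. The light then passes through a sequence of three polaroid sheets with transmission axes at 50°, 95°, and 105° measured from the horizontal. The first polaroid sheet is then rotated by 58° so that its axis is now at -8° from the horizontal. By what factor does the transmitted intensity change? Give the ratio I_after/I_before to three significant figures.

I_new/I_old ≈ 0.101

Before rotation:
Unpolarized light through the first polarizer → I₁ = ½ I₀, now polarized at 50°.
I₂ = I₁ cos²(95° − 50°) = 0.5 I₀ · cos²(45°) = 0.25 I₀.
I₃ = I₂ cos²(105° − 95°) = 0.25 I₀ · cos²(10°) = 0.2425 I₀.
After rotation:
Unpolarized light through the first polarizer → I₁ = ½ I₀, now polarized at -8°.
Angle between axes 1 and 2: 77°. I₂ = 0.5 I₀ · cos²(77°) = 0.0253 I₀.
I₃ = I₂ cos²(105° − 95°) = 0.0253 I₀ · cos²(10°) = 0.02454 I₀.
Ratio = 0.02454 / 0.2425 = 0.1012.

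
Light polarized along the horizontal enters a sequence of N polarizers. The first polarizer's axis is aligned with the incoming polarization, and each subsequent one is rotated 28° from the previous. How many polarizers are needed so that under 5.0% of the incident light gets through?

First polarizer is aligned with the polarization: full transmission.
Each further stage multiplies by cos²(28°) = 0.7796.
After N polarizers: T = 0.7796^(N−1). Require T < 0.050 ⇒ N−1 > ln(0.050)/ln(0.7796) = 12.03, so N−1 ≥ 13 and N = 14.
Check: N=14 gives T = 0.03929 < 0.050; N=13 gives T = 0.0504.

N = 14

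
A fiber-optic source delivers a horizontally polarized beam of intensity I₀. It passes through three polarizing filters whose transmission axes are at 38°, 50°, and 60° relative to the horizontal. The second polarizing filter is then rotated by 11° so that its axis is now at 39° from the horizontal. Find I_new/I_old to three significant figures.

Before rotation:
I₁ = I₀ cos²(38° − 0°) = I₀ cos²(38°) = 0.621 I₀.
I₂ = I₁ cos²(50° − 38°) = 0.621 I₀ · cos²(12°) = 0.5941 I₀.
I₃ = I₂ cos²(60° − 50°) = 0.5941 I₀ · cos²(10°) = 0.5762 I₀.
After rotation:
I₁ = I₀ cos²(38° − 0°) = I₀ cos²(38°) = 0.621 I₀.
I₂ = I₁ cos²(39° − 38°) = 0.621 I₀ · cos²(1°) = 0.6208 I₀.
I₃ = I₂ cos²(60° − 39°) = 0.6208 I₀ · cos²(21°) = 0.541 I₀.
Ratio = 0.541 / 0.5762 = 0.939.

I_new/I_old ≈ 0.939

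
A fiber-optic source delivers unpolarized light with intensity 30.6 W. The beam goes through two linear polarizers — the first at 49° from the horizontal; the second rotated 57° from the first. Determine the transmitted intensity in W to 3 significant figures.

I ≈ 4.54 W

Unpolarized light through the first polarizer → I₁ = 30.6 W/2 = 15.3 W, polarized at 49°.
I₂ = I₁ · cos²(57°) = 15.3 · 0.2966 = 4.538 W.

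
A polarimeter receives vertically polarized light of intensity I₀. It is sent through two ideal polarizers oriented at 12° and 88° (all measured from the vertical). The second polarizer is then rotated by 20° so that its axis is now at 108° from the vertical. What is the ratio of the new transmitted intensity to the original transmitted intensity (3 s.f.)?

Before rotation:
By Malus's law, I₁ = I₀ cos²(12° − 0°) = I₀ cos²(12°) = 0.9568 I₀.
I₂ = I₁ cos²(88° − 12°) = 0.9568 I₀ · cos²(76°) = 0.056 I₀.
After rotation:
I₁ = I₀ cos²(12° − 0°) = I₀ cos²(12°) = 0.9568 I₀.
Angle between axes 1 and 2: 84°. I₂ = 0.9568 I₀ · cos²(84°) = 0.01045 I₀.
Ratio = 0.01045 / 0.056 = 0.1867.

I_new/I_old ≈ 0.187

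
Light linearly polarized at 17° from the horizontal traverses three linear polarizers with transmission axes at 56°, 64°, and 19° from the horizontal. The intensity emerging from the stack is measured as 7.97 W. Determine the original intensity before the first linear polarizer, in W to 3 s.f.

I₁ = I₀ cos²(56° − 17°) = I₀ cos²(39°) = 0.604 I₀.
I₂ = I₁ cos²(64° − 56°) = 0.604 I₀ · cos²(8°) = 0.5923 I₀.
I₃ = I₂ cos²(19° − 64°) = 0.5923 I₀ · cos²(45°) = 0.2961 I₀.
So 7.97 W = 0.2961 I₀, giving I₀ = 7.97/0.2961 = 26.91 W.

I₀ ≈ 26.9 W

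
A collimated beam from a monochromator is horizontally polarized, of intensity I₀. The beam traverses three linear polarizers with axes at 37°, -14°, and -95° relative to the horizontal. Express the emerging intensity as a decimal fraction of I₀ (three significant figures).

By Malus's law, I₁ = I₀ cos²(37° − 0°) = I₀ cos²(37°) = 0.6378 I₀.
I₂ = I₁ cos²(-14° − 37°) = 0.6378 I₀ · cos²(51°) = 0.2526 I₀.
I₃ = I₂ cos²(-95° + 14°) = 0.2526 I₀ · cos²(81°) = 0.006182 I₀.
Transmitted fraction = 0.006182.

≈ 0.00618 I₀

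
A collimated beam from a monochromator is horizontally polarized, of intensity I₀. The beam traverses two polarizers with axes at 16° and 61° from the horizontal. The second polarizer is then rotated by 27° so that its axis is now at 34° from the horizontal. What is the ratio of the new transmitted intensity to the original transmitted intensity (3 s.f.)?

I_new/I_old ≈ 1.81

Before rotation:
I₁ = I₀ cos²(16° − 0°) = I₀ cos²(16°) = 0.924 I₀.
I₂ = I₁ cos²(61° − 16°) = 0.924 I₀ · cos²(45°) = 0.462 I₀.
After rotation:
I₁ = I₀ cos²(16° − 0°) = I₀ cos²(16°) = 0.924 I₀.
I₂ = I₁ cos²(34° − 16°) = 0.924 I₀ · cos²(18°) = 0.8358 I₀.
Ratio = 0.8358 / 0.462 = 1.809.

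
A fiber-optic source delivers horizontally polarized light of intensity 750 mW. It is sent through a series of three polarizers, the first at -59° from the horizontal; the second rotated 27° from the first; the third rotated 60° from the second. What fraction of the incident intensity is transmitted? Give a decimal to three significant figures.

I/I₀ ≈ 0.0526

I₁ = 750 mW · cos²(59°) = 198.9 mW.
I₂ = I₁ · cos²(27°) = 198.9 · 0.7939 = 157.9 mW.
I₃ = I₂ · cos²(60°) = 157.9 · 0.25 = 39.49 mW.
Transmitted fraction = 0.05265.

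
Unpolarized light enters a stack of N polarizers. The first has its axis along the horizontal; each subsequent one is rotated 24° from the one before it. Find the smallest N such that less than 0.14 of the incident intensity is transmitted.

First polarizer halves the unpolarized light: factor 1/2.
Each further stage multiplies by cos²(24°) = 0.8346.
After N polarizers: T = 0.5·0.8346^(N−1). Require T < 0.14 ⇒ N−1 > ln(0.14/0.5)/ln(0.8346) = 7.04, so N−1 ≥ 8 and N = 9.
Check: N=9 gives T = 0.1177 < 0.14; N=8 gives T = 0.141.

N = 9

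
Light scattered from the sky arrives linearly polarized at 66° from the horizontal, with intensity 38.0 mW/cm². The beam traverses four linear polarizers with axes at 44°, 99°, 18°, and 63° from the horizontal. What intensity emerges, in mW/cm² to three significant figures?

I ≈ 0.132 mW/cm²

I₁ = 38.0 mW/cm² · cos²(22°) = 32.67 mW/cm².
I₂ = I₁ · cos²(55°) = 32.67 · 0.329 = 10.75 mW/cm².
I₃ = I₂ · cos²(81°) = 10.75 · 0.02447 = 0.263 mW/cm².
I₄ = I₃ · cos²(45°) = 0.263 · 0.5 = 0.1315 mW/cm².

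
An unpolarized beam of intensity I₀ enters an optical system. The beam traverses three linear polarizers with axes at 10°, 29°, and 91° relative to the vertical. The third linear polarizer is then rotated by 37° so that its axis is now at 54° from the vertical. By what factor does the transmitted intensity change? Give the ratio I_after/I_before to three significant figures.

I_new/I_old ≈ 3.73

Before rotation:
Unpolarized light through the first polarizer → I₁ = ½ I₀, now polarized at 10°.
I₂ = I₁ cos²(29° − 10°) = 0.5 I₀ · cos²(19°) = 0.447 I₀.
I₃ = I₂ cos²(91° − 29°) = 0.447 I₀ · cos²(62°) = 0.09852 I₀.
After rotation:
Unpolarized light through the first polarizer → I₁ = ½ I₀, now polarized at 10°.
I₂ = I₁ cos²(29° − 10°) = 0.5 I₀ · cos²(19°) = 0.447 I₀.
I₃ = I₂ cos²(54° − 29°) = 0.447 I₀ · cos²(25°) = 0.3672 I₀.
Ratio = 0.3672 / 0.09852 = 3.727.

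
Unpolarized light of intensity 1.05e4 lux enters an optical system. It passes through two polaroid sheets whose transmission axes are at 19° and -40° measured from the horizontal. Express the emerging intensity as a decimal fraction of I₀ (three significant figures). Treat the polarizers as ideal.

I/I₀ ≈ 0.133

Unpolarized light through the first polarizer → I₁ = 1.05e4 lux/2 = 5250 lux, polarized at 19°.
I₂ = I₁ · cos²(59°) = 5250 · 0.2653 = 1393 lux.
Transmitted fraction = 0.1326.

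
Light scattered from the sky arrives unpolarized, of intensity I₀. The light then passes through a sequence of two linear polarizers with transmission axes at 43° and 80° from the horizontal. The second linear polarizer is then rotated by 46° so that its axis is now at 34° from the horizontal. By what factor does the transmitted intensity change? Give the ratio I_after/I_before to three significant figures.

I_new/I_old ≈ 1.53

Before rotation:
Unpolarized light through the first polarizer → I₁ = ½ I₀, now polarized at 43°.
I₂ = I₁ cos²(80° − 43°) = 0.5 I₀ · cos²(37°) = 0.3189 I₀.
After rotation:
Unpolarized light through the first polarizer → I₁ = ½ I₀, now polarized at 43°.
I₂ = I₁ cos²(34° − 43°) = 0.5 I₀ · cos²(9°) = 0.4878 I₀.
Ratio = 0.4878 / 0.3189 = 1.529.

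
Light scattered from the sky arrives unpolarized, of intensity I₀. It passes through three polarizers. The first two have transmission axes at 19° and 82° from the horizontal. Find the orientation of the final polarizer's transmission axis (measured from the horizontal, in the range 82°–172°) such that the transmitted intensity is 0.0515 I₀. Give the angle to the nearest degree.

Unpolarized light through the first polarizer → I₁ = ½ I₀, now polarized at 19°.
I₂ = I₁ cos²(82° − 19°) = 0.5 I₀ · cos²(63°) = 0.1031 I₀.
Need I₃/I₀ = 0.0515, so cos²(θ − 82°) = 0.0515 / 0.1031 = 0.4997.
θ − 82° = arccos(√0.4997) = 45.0°, giving θ ≈ 82 + 45.0 = 127.0°.

θ ≈ 127°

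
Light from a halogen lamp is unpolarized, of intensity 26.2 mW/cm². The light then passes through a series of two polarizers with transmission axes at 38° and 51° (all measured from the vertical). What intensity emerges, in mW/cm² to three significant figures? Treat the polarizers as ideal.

I ≈ 12.4 mW/cm²

Unpolarized light through the first polarizer → I₁ = 26.2 mW/cm²/2 = 13.1 mW/cm², polarized at 38°.
I₂ = I₁ · cos²(13°) = 13.1 · 0.9494 = 12.44 mW/cm².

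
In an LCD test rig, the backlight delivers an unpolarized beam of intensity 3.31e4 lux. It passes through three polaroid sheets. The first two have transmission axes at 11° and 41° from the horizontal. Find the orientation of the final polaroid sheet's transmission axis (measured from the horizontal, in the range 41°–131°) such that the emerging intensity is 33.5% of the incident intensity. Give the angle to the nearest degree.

θ ≈ 60°

Unpolarized light through the first polarizer → I₁ = ½ I₀, now polarized at 11°.
I₂ = I₁ cos²(41° − 11°) = 0.5 I₀ · cos²(30°) = 0.375 I₀.
Need I₃/I₀ = 0.335, so cos²(θ − 41°) = 0.335 / 0.375 = 0.8933.
θ − 41° = arccos(√0.8933) = 19.1°, giving θ ≈ 41 + 19.1 = 60.1°.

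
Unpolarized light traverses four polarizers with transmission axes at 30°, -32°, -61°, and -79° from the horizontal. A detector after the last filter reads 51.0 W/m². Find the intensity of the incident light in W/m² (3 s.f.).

Unpolarized light through the first polarizer → I₁ = ½ I₀, now polarized at 30°.
I₂ = I₁ cos²(-32° − 30°) = 0.5 I₀ · cos²(62°) = 0.1102 I₀.
I₃ = I₂ cos²(-61° + 32°) = 0.1102 I₀ · cos²(29°) = 0.0843 I₀.
I₄ = I₃ cos²(-79° + 61°) = 0.0843 I₀ · cos²(18°) = 0.07625 I₀.
So 51.0 W/m² = 0.07625 I₀, giving I₀ = 51.0/0.07625 = 668.9 W/m².

I₀ ≈ 669 W/m²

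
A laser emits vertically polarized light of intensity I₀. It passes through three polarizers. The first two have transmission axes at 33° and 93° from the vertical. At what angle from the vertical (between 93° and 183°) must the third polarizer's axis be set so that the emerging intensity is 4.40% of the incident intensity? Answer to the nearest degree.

I₁ = I₀ cos²(33° − 0°) = I₀ cos²(33°) = 0.7034 I₀.
I₂ = I₁ cos²(93° − 33°) = 0.7034 I₀ · cos²(60°) = 0.1758 I₀.
Need I₃/I₀ = 0.044, so cos²(θ − 93°) = 0.044 / 0.1758 = 0.2502.
θ − 93° = arccos(√0.2502) = 60.0°, giving θ ≈ 93 + 60.0 = 153.0°.

θ ≈ 153°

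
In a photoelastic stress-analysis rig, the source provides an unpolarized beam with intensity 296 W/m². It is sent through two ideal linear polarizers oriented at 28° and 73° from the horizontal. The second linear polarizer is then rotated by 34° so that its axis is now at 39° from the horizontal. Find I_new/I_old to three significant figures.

Before rotation:
Unpolarized light through the first polarizer → I₁ = ½ I₀, now polarized at 28°.
I₂ = I₁ cos²(73° − 28°) = 0.5 I₀ · cos²(45°) = 0.25 I₀.
After rotation:
Unpolarized light through the first polarizer → I₁ = ½ I₀, now polarized at 28°.
I₂ = I₁ cos²(39° − 28°) = 0.5 I₀ · cos²(11°) = 0.4818 I₀.
Ratio = 0.4818 / 0.25 = 1.927.

I_new/I_old ≈ 1.93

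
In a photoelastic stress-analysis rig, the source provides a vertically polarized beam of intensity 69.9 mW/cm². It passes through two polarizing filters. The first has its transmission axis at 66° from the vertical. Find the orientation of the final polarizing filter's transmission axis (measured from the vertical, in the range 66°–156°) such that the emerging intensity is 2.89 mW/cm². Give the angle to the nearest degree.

θ ≈ 126°

By Malus's law, I₁ = I₀ cos²(66° − 0°) = I₀ cos²(66°) = 0.1654 I₀.
Target fraction: 2.89 / 69.9 mW/cm² = 0.04134 of I₀.
Need I₂/I₀ = 0.04134, so cos²(θ − 66°) = 0.04134 / 0.1654 = 0.2499.
θ − 66° = arccos(√0.2499) = 60.0°, giving θ ≈ 66 + 60.0 = 126.0°.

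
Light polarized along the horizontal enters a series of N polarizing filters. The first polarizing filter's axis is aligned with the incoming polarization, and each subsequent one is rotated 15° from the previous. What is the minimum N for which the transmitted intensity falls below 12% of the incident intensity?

First polarizer is aligned with the polarization: full transmission.
Each further stage multiplies by cos²(15°) = 0.933.
After N polarizers: T = 0.933^(N−1). Require T < 0.12 ⇒ N−1 > ln(0.12)/ln(0.933) = 30.58, so N−1 ≥ 31 and N = 32.
Check: N=32 gives T = 0.1166 < 0.12; N=31 gives T = 0.1249.

N = 32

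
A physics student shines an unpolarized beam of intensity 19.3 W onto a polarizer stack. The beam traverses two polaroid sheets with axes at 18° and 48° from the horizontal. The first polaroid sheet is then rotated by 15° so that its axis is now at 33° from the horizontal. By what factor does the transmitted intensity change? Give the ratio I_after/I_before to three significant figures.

I_new/I_old ≈ 1.24

Before rotation:
Unpolarized light through the first polarizer → I₁ = ½ I₀, now polarized at 18°.
I₂ = I₁ cos²(48° − 18°) = 0.5 I₀ · cos²(30°) = 0.375 I₀.
After rotation:
Unpolarized light through the first polarizer → I₁ = ½ I₀, now polarized at 33°.
I₂ = I₁ cos²(48° − 33°) = 0.5 I₀ · cos²(15°) = 0.4665 I₀.
Ratio = 0.4665 / 0.375 = 1.244.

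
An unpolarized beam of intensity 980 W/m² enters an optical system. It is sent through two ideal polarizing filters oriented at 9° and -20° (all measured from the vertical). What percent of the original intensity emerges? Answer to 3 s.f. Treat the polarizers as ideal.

Unpolarized light through the first polarizer → I₁ = 980 W/m²/2 = 490 W/m², polarized at 9°.
I₂ = I₁ · cos²(29°) = 490 · 0.765 = 374.8 W/m².
That is 38.25% of the incident intensity.

≈ 38.2%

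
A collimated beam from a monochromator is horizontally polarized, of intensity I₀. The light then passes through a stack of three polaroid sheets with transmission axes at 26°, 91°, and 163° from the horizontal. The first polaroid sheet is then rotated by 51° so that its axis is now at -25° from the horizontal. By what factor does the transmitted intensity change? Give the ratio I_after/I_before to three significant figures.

I_new/I_old ≈ 1.09

Before rotation:
By Malus's law, I₁ = I₀ cos²(26° − 0°) = I₀ cos²(26°) = 0.8078 I₀.
I₂ = I₁ cos²(91° − 26°) = 0.8078 I₀ · cos²(65°) = 0.1443 I₀.
I₃ = I₂ cos²(163° − 91°) = 0.1443 I₀ · cos²(72°) = 0.01378 I₀.
After rotation:
I₁ = I₀ cos²(-25° − 0°) = I₀ cos²(25°) = 0.8214 I₀.
Angle between axes 1 and 2: 64°. I₂ = 0.8214 I₀ · cos²(64°) = 0.1578 I₀.
I₃ = I₂ cos²(163° − 91°) = 0.1578 I₀ · cos²(72°) = 0.01507 I₀.
Ratio = 0.01507 / 0.01378 = 1.094.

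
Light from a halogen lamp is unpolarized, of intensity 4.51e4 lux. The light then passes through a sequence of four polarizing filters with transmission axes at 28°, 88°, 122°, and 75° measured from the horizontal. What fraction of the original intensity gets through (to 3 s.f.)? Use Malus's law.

Unpolarized light through the first polarizer → I₁ = 4.51e4 lux/2 = 2.255e+04 lux, polarized at 28°.
I₂ = I₁ · cos²(60°) = 2.255e+04 · 0.25 = 5638 lux.
I₃ = I₂ · cos²(34°) = 5638 · 0.6873 = 3875 lux.
I₄ = I₃ · cos²(47°) = 3875 · 0.4651 = 1802 lux.
Transmitted fraction = 0.03996.

I/I₀ ≈ 0.0400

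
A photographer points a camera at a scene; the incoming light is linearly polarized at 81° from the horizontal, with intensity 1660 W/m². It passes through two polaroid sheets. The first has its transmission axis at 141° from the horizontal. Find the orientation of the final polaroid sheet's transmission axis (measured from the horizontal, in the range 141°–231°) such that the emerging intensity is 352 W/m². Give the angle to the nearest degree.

θ ≈ 164°

I₁ = I₀ cos²(141° − 81°) = I₀ cos²(60°) = 0.25 I₀.
Target fraction: 352 / 1660 W/m² = 0.212 of I₀.
Need I₂/I₀ = 0.212, so cos²(θ − 141°) = 0.212 / 0.25 = 0.8482.
θ − 141° = arccos(√0.8482) = 22.9°, giving θ ≈ 141 + 22.9 = 163.9°.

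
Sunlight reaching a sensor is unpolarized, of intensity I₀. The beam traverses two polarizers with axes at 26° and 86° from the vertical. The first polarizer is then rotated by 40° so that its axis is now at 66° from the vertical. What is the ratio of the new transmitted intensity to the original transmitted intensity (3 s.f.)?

Before rotation:
Unpolarized light through the first polarizer → I₁ = ½ I₀, now polarized at 26°.
I₂ = I₁ cos²(86° − 26°) = 0.5 I₀ · cos²(60°) = 0.125 I₀.
After rotation:
Unpolarized light through the first polarizer → I₁ = ½ I₀, now polarized at 66°.
I₂ = I₁ cos²(86° − 66°) = 0.5 I₀ · cos²(20°) = 0.4415 I₀.
Ratio = 0.4415 / 0.125 = 3.532.

I_new/I_old ≈ 3.53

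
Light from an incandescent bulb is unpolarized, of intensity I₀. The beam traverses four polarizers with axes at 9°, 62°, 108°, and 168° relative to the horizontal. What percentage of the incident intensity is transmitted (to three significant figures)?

≈ 2.18%

Unpolarized light through the first polarizer → I₁ = ½ I₀, now polarized at 9°.
I₂ = I₁ cos²(62° − 9°) = 0.5 I₀ · cos²(53°) = 0.1811 I₀.
I₃ = I₂ cos²(108° − 62°) = 0.1811 I₀ · cos²(46°) = 0.08739 I₀.
I₄ = I₃ cos²(168° − 108°) = 0.08739 I₀ · cos²(60°) = 0.02185 I₀.
That is 2.185% of the incident intensity.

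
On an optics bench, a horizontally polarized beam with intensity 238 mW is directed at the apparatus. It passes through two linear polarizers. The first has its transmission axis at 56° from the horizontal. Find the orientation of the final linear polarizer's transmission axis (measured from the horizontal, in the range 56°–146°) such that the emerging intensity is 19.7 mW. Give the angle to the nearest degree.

θ ≈ 115°

By Malus's law, I₁ = I₀ cos²(56° − 0°) = I₀ cos²(56°) = 0.3127 I₀.
Target fraction: 19.7 / 238 mW = 0.08277 of I₀.
Need I₂/I₀ = 0.08277, so cos²(θ − 56°) = 0.08277 / 0.3127 = 0.2647.
θ − 56° = arccos(√0.2647) = 59.0°, giving θ ≈ 56 + 59.0 = 115.0°.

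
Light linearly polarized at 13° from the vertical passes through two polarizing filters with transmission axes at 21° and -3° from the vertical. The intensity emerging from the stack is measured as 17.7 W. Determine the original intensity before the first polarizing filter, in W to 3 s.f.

I₀ ≈ 21.6 W

I₁ = I₀ cos²(21° − 13°) = I₀ cos²(8°) = 0.9806 I₀.
I₂ = I₁ cos²(-3° − 21°) = 0.9806 I₀ · cos²(24°) = 0.8184 I₀.
So 17.7 W = 0.8184 I₀, giving I₀ = 17.7/0.8184 = 21.63 W.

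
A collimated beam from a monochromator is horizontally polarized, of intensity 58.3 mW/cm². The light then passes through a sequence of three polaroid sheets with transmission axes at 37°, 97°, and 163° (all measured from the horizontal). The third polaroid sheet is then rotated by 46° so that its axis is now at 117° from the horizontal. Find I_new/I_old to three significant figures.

Before rotation:
By Malus's law, I₁ = I₀ cos²(37° − 0°) = I₀ cos²(37°) = 0.6378 I₀.
I₂ = I₁ cos²(97° − 37°) = 0.6378 I₀ · cos²(60°) = 0.1595 I₀.
I₃ = I₂ cos²(163° − 97°) = 0.1595 I₀ · cos²(66°) = 0.02638 I₀.
After rotation:
I₁ = I₀ cos²(37° − 0°) = I₀ cos²(37°) = 0.6378 I₀.
I₂ = I₁ cos²(97° − 37°) = 0.6378 I₀ · cos²(60°) = 0.1595 I₀.
I₃ = I₂ cos²(117° − 97°) = 0.1595 I₀ · cos²(20°) = 0.1408 I₀.
Ratio = 0.1408 / 0.02638 = 5.338.

I_new/I_old ≈ 5.34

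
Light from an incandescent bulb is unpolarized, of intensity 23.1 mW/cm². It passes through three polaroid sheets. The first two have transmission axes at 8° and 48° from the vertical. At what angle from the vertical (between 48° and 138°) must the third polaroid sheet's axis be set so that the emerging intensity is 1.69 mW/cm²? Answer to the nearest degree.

θ ≈ 108°

Unpolarized light through the first polarizer → I₁ = ½ I₀, now polarized at 8°.
I₂ = I₁ cos²(48° − 8°) = 0.5 I₀ · cos²(40°) = 0.2934 I₀.
Target fraction: 1.69 / 23.1 mW/cm² = 0.07316 of I₀.
Need I₃/I₀ = 0.07316, so cos²(θ − 48°) = 0.07316 / 0.2934 = 0.2493.
θ − 48° = arccos(√0.2493) = 60.0°, giving θ ≈ 48 + 60.0 = 108.0°.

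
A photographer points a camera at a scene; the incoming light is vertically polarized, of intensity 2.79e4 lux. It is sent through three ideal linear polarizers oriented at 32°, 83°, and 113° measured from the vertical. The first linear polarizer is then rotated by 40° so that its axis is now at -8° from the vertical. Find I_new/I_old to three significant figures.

I_new/I_old ≈ 0.00105

Before rotation:
I₁ = I₀ cos²(32° − 0°) = I₀ cos²(32°) = 0.7192 I₀.
I₂ = I₁ cos²(83° − 32°) = 0.7192 I₀ · cos²(51°) = 0.2848 I₀.
I₃ = I₂ cos²(113° − 83°) = 0.2848 I₀ · cos²(30°) = 0.2136 I₀.
After rotation:
I₁ = I₀ cos²(-8° − 0°) = I₀ cos²(8°) = 0.9806 I₀.
Angle between axes 1 and 2: 89°. I₂ = 0.9806 I₀ · cos²(89°) = 0.0002987 I₀.
I₃ = I₂ cos²(113° − 83°) = 0.0002987 I₀ · cos²(30°) = 0.000224 I₀.
Ratio = 0.000224 / 0.2136 = 0.001049.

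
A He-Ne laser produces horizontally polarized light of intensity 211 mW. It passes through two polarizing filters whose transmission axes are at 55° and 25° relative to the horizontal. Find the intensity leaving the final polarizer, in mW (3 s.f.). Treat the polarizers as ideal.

I₁ = 211 mW · cos²(55°) = 69.42 mW.
I₂ = I₁ · cos²(30°) = 69.42 · 0.75 = 52.06 mW.

I ≈ 52.1 mW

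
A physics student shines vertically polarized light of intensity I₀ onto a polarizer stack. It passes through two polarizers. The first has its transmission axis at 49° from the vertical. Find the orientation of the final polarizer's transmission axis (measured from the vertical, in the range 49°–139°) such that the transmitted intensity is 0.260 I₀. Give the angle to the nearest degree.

θ ≈ 88°

I₁ = I₀ cos²(49° − 0°) = I₀ cos²(49°) = 0.4304 I₀.
Need I₂/I₀ = 0.26, so cos²(θ − 49°) = 0.26 / 0.4304 = 0.6041.
θ − 49° = arccos(√0.6041) = 39.0°, giving θ ≈ 49 + 39.0 = 88.0°.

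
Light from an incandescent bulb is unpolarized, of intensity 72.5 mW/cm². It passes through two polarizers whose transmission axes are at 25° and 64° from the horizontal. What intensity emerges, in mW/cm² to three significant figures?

I ≈ 21.9 mW/cm²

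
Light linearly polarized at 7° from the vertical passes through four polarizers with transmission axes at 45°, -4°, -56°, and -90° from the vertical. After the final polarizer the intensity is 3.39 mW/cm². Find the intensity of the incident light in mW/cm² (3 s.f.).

I₀ ≈ 48.7 mW/cm²

I₁ = I₀ cos²(45° − 7°) = I₀ cos²(38°) = 0.621 I₀.
I₂ = I₁ cos²(-4° − 45°) = 0.621 I₀ · cos²(49°) = 0.2673 I₀.
I₃ = I₂ cos²(-56° + 4°) = 0.2673 I₀ · cos²(52°) = 0.1013 I₀.
I₄ = I₃ cos²(-90° + 56°) = 0.1013 I₀ · cos²(34°) = 0.06963 I₀.
So 3.39 mW/cm² = 0.06963 I₀, giving I₀ = 3.39/0.06963 = 48.69 mW/cm².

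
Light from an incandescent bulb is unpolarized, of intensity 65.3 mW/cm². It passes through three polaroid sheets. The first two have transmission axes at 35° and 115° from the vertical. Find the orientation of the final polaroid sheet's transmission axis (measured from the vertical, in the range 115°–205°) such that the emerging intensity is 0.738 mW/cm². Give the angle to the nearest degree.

θ ≈ 145°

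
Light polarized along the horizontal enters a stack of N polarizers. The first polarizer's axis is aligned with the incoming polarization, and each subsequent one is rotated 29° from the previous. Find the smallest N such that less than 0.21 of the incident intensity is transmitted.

First polarizer is aligned with the polarization: full transmission.
Each further stage multiplies by cos²(29°) = 0.765.
After N polarizers: T = 0.765^(N−1). Require T < 0.21 ⇒ N−1 > ln(0.21)/ln(0.765) = 5.82, so N−1 ≥ 6 and N = 7.
Check: N=7 gives T = 0.2004 < 0.21; N=6 gives T = 0.2619.

N = 7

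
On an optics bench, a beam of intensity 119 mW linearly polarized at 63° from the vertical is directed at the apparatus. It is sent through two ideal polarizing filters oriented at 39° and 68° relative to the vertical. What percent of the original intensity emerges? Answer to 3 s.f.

By Malus's law, I₁ = 119 mW · cos²(24°) = 99.31 mW.
I₂ = I₁ · cos²(29°) = 99.31 · 0.765 = 75.97 mW.
That is 63.84% of the incident intensity.

≈ 63.8%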